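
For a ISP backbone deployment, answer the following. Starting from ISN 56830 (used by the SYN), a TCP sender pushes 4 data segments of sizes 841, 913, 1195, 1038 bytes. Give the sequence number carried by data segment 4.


The SYN occupies sequence number ISN = 56830, so the first data byte is ISN + 1 = 56831.
SEQ of data segment i = (ISN + 1) + sum of payload sizes of segments 1..i-1.
Segment 1: SEQ = 56831, payload = 841 bytes
Segment 2: SEQ = 57672, payload = 913 bytes
Segment 3: SEQ = 58585, payload = 1195 bytes
Segment 4: SEQ = 59780, payload = 1038 bytes
SEQ of segment 4 = 56831 + 841 + 913 + 1195 = 59780

59780


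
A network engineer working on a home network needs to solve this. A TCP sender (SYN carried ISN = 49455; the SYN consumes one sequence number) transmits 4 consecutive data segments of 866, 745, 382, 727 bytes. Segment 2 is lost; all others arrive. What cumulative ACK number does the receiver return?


SYN uses sequence number 49455; first data byte = ISN + 1 = 49456.
Segment 1: SEQ = 49456, len = 866 B, covers [49456, 50321]
Segment 2: SEQ = 50322, len = 745 B, covers [50322, 51066] [LOST]
Segment 3: SEQ = 51067, len = 382 B, covers [51067, 51448]
Segment 4: SEQ = 51449, len = 727 B, covers [51449, 52175]
In-order data received: bytes [49456, 50321] (segments 1..1).
Segment 2 missing -> gap begins at byte 50322; later segments buffered out of order.
Cumulative ACK = next expected in-order byte = 49456 + 866 = 50322

50322


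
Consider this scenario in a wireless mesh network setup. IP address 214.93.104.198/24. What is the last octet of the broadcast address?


Given: IP = 214.93.104.198, prefix = /24
Host bits = 32 - 24 = 8
Network last octet = 198 AND mask = 0
Host part size = 2^8 - 1 = 255
Broadcast last octet = 0 OR 255 = 255

255


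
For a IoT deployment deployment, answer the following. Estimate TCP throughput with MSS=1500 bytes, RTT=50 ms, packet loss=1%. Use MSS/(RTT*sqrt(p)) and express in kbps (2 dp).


Given: MSS = 1500 bytes, RTT = 50 ms, loss = 1%
RTT in seconds = 50 / 1000 = 0.05
Loss rate = 1% = 0.01
sqrt(loss) = sqrt(0.01) = 0.1
Throughput (bytes/s) = 1500 / (0.05 * 0.1) = 300000.0000
Throughput (kbps) = 300000.0000 * 8 / 1000 = 2400.000000 -> 2400.00 kbps (2 dp)

2400.00


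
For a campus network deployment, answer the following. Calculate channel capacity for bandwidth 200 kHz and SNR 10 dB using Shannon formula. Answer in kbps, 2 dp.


Given: B = 200 kHz, SNR = 10 dB
SNR linear = 10^(10/10) = 10
1 + SNR = 11
log2(11) = 3.4594316186
C = 200 * 1000 * 3.4594316186 = 691886.3237 bps
C = 691.886324 kbps -> 691.89 kbps (2 dp)

691.89


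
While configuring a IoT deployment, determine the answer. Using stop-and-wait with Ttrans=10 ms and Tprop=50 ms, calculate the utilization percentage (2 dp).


Given: Ttrans = 10 ms, Tprop = 50 ms
RTT = 2 * Tprop = 2 * 50 = 100 ms
U = Ttrans / (Ttrans + RTT)
U = 10 / (10 + 100)
U = 10 / 110 = 0.090909
U% = 9.09%

9.09


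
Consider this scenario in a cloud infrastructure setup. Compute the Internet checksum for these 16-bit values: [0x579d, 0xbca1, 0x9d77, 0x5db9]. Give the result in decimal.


Given words: [0x579d, 0xbca1, 0x9d77, 0x5db9]
Step 1: Sum all words
Raw sum = 22429 + 48289 + 40311 + 23993 = 135022
Step 2: Fold carry: (3950 + 2) = 3952
One's complement = ~3952 & 0xFFFF = 61583

61583


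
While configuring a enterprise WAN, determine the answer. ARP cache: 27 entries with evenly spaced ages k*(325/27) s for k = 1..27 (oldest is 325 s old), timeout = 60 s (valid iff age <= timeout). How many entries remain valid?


Ages are k * 325/27 s for k = 1..27 (spacing = 12.0370 s).
Entry k is valid iff k * 325/27 <= 60 iff k <= 27 * 60 / 325 = 4.9846
n_valid = floor(4.9846) = 4
(n_stale = 27 - 4 = 23)

4


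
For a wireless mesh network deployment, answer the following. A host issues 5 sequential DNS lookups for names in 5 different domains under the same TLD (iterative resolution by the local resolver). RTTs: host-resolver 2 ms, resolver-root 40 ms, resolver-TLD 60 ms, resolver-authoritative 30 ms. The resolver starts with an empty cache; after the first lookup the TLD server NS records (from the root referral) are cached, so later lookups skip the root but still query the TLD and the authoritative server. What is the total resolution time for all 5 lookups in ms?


Lookup 1 (cold cache): local + root + TLD + auth = 2 + 40 + 60 + 30 = 132 ms
Lookups 2..5 (TLD NS cached -> skip root; new domain -> still ask TLD and auth): local + TLD + auth = 2 + 60 + 30 = 92 ms each
Remaining 4 lookups: 4 * 92 = 368 ms
Total = 132 + 368 = 500 ms

500


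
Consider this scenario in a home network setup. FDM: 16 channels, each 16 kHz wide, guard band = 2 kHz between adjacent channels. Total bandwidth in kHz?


Given: 16 channels, 16 kHz each, guard = 2 kHz
Channel bandwidth = 16 * 16 = 256 kHz
Guard bands = 15 gaps * 2 kHz = 30 kHz
Total = 256 + 30 = 286 kHz

286


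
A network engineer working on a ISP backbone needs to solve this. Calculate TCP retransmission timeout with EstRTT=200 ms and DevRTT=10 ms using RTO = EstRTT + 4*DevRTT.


Given: EstRTT = 200 ms, DevRTT = 10 ms
Timeout = EstRTT + 4 * DevRTT
4 * DevRTT = 4 * 10 = 40
Timeout = 200 + 40 = 240 ms

240


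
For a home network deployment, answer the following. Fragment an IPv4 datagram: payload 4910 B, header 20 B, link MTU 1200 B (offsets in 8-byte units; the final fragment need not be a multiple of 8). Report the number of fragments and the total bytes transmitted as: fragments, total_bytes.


Max data per non-final fragment = floor((MTU - header)/8)*8 = floor((1200 - 20)/8)*8 = floor(1180/8)*8 = 1176 B
Final fragment needs no 8-byte alignment: it can carry up to MTU - header = 1180 B
Non-final fragments needed = ceil((payload - 1180) / 1176) = ceil(3730/1176) = ceil(3.1718) = 4
Number of fragments = 4 + 1 = 5
Fragment sizes (data): 4 * 1176 B + 206 B (last, 206 <= 1180 OK)
Total bytes sent = payload + n_frags * header = 4910 + 5*20 = 4910 + 100 = 5010 B

5, 5010


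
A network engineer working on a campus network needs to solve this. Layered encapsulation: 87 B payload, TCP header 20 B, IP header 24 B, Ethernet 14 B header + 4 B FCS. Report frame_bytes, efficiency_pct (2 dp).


TCP segment = 87 + 20 = 107 B
IP packet = 107 + 24 = 131 B
Ethernet frame = 131 + 14 + 4 = 149 B
Efficiency = app / frame = 87 / 149 = 0.583893 = 58.3893% -> 58.39% (2 dp)

149, 58.39


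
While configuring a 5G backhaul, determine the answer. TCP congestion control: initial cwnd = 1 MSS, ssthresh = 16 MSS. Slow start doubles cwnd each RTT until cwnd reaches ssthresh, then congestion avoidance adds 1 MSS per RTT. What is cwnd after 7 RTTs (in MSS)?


RTT 0: cwnd = 1 MSS (initial)
RTT 1: cwnd = 2 MSS (slow start, doubled)
RTT 2: cwnd = 4 MSS (slow start, doubled)
RTT 3: cwnd = 8 MSS (slow start, doubled)
RTT 4: cwnd = 16 MSS (slow start, doubled)
RTT 5: cwnd = 17 MSS (congestion avoidance, +1)
RTT 6: cwnd = 18 MSS (congestion avoidance, +1)
RTT 7: cwnd = 19 MSS (congestion avoidance, +1)

19


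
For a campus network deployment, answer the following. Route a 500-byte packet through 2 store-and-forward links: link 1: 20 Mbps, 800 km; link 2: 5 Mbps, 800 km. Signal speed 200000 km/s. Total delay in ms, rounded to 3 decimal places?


Packet = 500 bytes = 4000 bits. Store-and-forward: sum (t_trans + t_prop) per link.
Link 1: t_trans = 4000/(20*10^6) s = 0.2000 ms; t_prop = 800/200000 s = 4.0000 ms; subtotal = 4.2000 ms
Link 2: t_trans = 4000/(5*10^6) s = 0.8000 ms; t_prop = 800/200000 s = 4.0000 ms; subtotal = 4.8000 ms
End-to-end = 4.2000 + 4.8000 = 9.0000 ms -> 9.000 ms (3 dp)

9.000


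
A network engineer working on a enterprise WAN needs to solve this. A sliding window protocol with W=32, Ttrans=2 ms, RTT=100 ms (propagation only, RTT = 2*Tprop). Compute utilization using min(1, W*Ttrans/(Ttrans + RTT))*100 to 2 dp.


Given: W = 32, Ttrans = 2 ms, RTT = 100 ms (= 2 * Tprop, Tprop = 50 ms)
Cycle time = Ttrans + RTT = 2 + 100 = 102 ms (first packet sent until its ACK returns)
W * Ttrans = 32 * 2 = 64 ms of sending per cycle
W * Ttrans / (Ttrans + RTT) = 64 / 102 = 0.627451
U = min(1, 0.627451) = 0.627451
U% = 62.75%

62.75


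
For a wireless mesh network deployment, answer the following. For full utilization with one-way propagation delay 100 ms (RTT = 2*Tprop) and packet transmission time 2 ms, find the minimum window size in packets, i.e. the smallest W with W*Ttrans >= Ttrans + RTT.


Given: Ttrans = 2 ms, RTT = 200 ms (= 2 * Tprop, Tprop = 100 ms)
Time until first ACK returns = Ttrans + RTT = 2 + 200 = 202 ms
Need W * Ttrans >= Ttrans + RTT  ->  W >= (Ttrans + RTT) / Ttrans
(Ttrans + RTT) / Ttrans = 202 / 2 = 101
W_min = ceil(101) = 101

101


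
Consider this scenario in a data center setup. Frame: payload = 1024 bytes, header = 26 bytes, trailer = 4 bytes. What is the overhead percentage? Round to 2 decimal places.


Given: payload = 1024 B, header = 26 B, trailer = 4 B
Overhead bytes = header + trailer = 26 + 4 = 30
Total frame = payload + overhead = 1024 + 30 = 1054
Overhead % = 30 / 1054 * 100 = 2.8463% -> 2.85% (2 dp)

2.85


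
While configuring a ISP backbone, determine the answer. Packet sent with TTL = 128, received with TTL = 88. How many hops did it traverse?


Given: initial TTL = 128, received TTL = 88
Hops = initial TTL - received TTL
Hops = 128 - 88 = 40

40


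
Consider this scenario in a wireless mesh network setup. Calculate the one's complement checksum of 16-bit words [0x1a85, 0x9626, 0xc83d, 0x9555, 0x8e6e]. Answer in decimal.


Given words: [0x1a85, 0x9626, 0xc83d, 0x9555, 0x8e6e]
Step 1: Sum all words
Raw sum = 6789 + 38438 + 51261 + 38229 + 36462 = 171179
Step 2: Fold carry: (40107 + 2) = 40109
One's complement = ~40109 & 0xFFFF = 25426

25426


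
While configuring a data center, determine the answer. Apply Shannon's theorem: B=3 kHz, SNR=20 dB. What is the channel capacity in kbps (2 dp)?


Given: B = 3 kHz, SNR = 20 dB
SNR linear = 10^(20/10) = 100
1 + SNR = 101
log2(101) = 6.6582114828
C = 3 * 1000 * 6.6582114828 = 19974.6344 bps
C = 19.974634 kbps -> 19.97 kbps (2 dp)

19.97


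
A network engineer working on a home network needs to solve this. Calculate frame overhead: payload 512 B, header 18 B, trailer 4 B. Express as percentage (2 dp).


Given: payload = 512 B, header = 18 B, trailer = 4 B
Overhead bytes = header + trailer = 18 + 4 = 22
Total frame = payload + overhead = 512 + 22 = 534
Overhead % = 22 / 534 * 100 = 4.1199% -> 4.12% (2 dp)

4.12


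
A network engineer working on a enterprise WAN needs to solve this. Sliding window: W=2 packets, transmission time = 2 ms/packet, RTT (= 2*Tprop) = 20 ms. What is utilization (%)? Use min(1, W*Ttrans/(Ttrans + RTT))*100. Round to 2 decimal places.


Given: W = 2, Ttrans = 2 ms, RTT = 20 ms (= 2 * Tprop, Tprop = 10 ms)
Cycle time = Ttrans + RTT = 2 + 20 = 22 ms (first packet sent until its ACK returns)
W * Ttrans = 2 * 2 = 4 ms of sending per cycle
W * Ttrans / (Ttrans + RTT) = 4 / 22 = 0.181818
U = min(1, 0.181818) = 0.181818
U% = 18.18%

18.18


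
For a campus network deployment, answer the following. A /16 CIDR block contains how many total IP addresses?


Given: CIDR prefix /16
Host bits = 32 - 16 = 16
Total addresses = 2^16 = 65536

65536


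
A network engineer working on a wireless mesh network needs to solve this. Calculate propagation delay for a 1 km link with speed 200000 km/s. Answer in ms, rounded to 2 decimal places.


Given: distance = 1 km, speed = 200000 km/s
Delay = distance / speed = 1 / 200000 seconds
Delay in ms = 1 * 1000 / 200000
Delay = 0.0050 ms
Rounded to 2 dp = 0.01 ms

0.01


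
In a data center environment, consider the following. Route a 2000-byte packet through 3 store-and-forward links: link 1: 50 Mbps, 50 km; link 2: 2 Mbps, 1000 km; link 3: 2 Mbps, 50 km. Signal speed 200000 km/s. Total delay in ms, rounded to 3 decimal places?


Packet = 2000 bytes = 16000 bits. Store-and-forward: sum (t_trans + t_prop) per link.
Link 1: t_trans = 16000/(50*10^6) s = 0.3200 ms; t_prop = 50/200000 s = 0.2500 ms; subtotal = 0.5700 ms
Link 2: t_trans = 16000/(2*10^6) s = 8.0000 ms; t_prop = 1000/200000 s = 5.0000 ms; subtotal = 13.0000 ms
Link 3: t_trans = 16000/(2*10^6) s = 8.0000 ms; t_prop = 50/200000 s = 0.2500 ms; subtotal = 8.2500 ms
End-to-end = 0.5700 + 13.0000 + 8.2500 = 21.8200 ms -> 21.820 ms (3 dp)

21.820


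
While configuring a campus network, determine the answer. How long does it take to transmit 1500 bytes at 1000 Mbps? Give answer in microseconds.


Given: packet = 1500 bytes, bandwidth = 1000 Mbps
Packet in bits = 1500 * 8 = 12000 bits
Bandwidth = 1000 * 10^6 = 1000000000 bps
Time = 12000 / 1000000000 seconds
Time in us = 12000 * 10^6 / 1000000000 = 12

12


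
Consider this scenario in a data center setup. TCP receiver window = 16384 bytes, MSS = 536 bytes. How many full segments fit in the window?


Given: RWND = 16384 bytes, MSS = 536 bytes
Full segments = floor(RWND / MSS)
Full segments = floor(16384 / 536)
Full segments = floor(30.5672) = 30

30


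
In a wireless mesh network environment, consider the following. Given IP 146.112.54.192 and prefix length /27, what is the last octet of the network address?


Given: IP = 146.112.54.192, prefix = /27
Subnet mask = 255.255.255.224
Last octet of IP: 192
Last octet of mask: 224
Network last octet = 192 AND 224 = 192

192


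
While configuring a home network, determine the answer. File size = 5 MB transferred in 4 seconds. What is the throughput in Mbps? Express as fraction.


Given: file = 5 MB, time = 4 s
File in Mb = 5 * 8 = 40 Mb
Throughput = 40 / 4 Mbps
Throughput = 10 Mbps

10


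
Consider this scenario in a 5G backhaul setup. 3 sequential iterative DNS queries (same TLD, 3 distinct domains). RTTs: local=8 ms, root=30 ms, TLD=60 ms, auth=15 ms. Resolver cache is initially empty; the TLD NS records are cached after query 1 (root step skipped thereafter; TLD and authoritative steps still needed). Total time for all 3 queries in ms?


Lookup 1 (cold cache): local + root + TLD + auth = 8 + 30 + 60 + 15 = 113 ms
Lookups 2..3 (TLD NS cached -> skip root; new domain -> still ask TLD and auth): local + TLD + auth = 8 + 60 + 15 = 83 ms each
Remaining 2 lookups: 2 * 83 = 166 ms
Total = 113 + 166 = 279 ms

279


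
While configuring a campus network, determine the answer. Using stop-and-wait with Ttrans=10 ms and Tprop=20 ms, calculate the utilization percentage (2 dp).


Given: Ttrans = 10 ms, Tprop = 20 ms
RTT = 2 * Tprop = 2 * 20 = 40 ms
U = Ttrans / (Ttrans + RTT)
U = 10 / (10 + 40)
U = 10 / 50 = 0.2
U% = 20.00%

20.00


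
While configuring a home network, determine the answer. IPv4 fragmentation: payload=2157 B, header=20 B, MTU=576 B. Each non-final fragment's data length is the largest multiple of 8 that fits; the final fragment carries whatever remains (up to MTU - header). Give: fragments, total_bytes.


Max data per non-final fragment = floor((MTU - header)/8)*8 = floor((576 - 20)/8)*8 = floor(556/8)*8 = 552 B
Final fragment needs no 8-byte alignment: it can carry up to MTU - header = 556 B
Non-final fragments needed = ceil((payload - 556) / 552) = ceil(1601/552) = ceil(2.9004) = 3
Number of fragments = 3 + 1 = 4
Fragment sizes (data): 3 * 552 B + 501 B (last, 501 <= 556 OK)
Total bytes sent = payload + n_frags * header = 2157 + 4*20 = 2157 + 80 = 2237 B

4, 2237


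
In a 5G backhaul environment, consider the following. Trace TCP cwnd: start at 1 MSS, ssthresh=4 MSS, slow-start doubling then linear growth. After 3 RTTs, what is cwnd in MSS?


RTT 0: cwnd = 1 MSS (initial)
RTT 1: cwnd = 2 MSS (slow start, doubled)
RTT 2: cwnd = 4 MSS (slow start, doubled)
RTT 3: cwnd = 5 MSS (congestion avoidance, +1)

5


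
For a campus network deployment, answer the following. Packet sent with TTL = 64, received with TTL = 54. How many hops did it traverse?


Given: initial TTL = 64, received TTL = 54
Hops = initial TTL - received TTL
Hops = 64 - 54 = 10

10


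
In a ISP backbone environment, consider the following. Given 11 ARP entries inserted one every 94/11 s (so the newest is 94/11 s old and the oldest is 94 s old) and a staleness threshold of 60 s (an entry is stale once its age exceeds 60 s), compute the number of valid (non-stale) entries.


Ages are k * 94/11 s for k = 1..11 (spacing = 8.5455 s).
Entry k is valid iff k * 94/11 <= 60 iff k <= 11 * 60 / 94 = 7.0213
n_valid = floor(7.0213) = 7
(n_stale = 11 - 7 = 4)

7


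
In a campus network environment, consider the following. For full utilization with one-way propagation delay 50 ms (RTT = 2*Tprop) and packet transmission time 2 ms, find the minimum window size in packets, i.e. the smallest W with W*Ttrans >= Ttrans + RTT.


Given: Ttrans = 2 ms, RTT = 100 ms (= 2 * Tprop, Tprop = 50 ms)
Time until first ACK returns = Ttrans + RTT = 2 + 100 = 102 ms
Need W * Ttrans >= Ttrans + RTT  ->  W >= (Ttrans + RTT) / Ttrans
(Ttrans + RTT) / Ttrans = 102 / 2 = 51
W_min = ceil(51) = 51

51


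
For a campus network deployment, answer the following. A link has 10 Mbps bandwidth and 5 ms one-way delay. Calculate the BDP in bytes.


Given: bandwidth = 10 Mbps, delay = 5 ms
BDP in bits = 10 * 10^6 * 5 / 1000
BDP in bits = 50000
BDP in bytes = 50000 / 8 = 6250

6250


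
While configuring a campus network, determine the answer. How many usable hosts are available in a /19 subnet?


Given: subnet mask /19
Host bits = 32 - 19 = 13
Total addresses = 2^13 = 8192
Usable hosts = 8192 - 2 (network + broadcast) = 8190

8190


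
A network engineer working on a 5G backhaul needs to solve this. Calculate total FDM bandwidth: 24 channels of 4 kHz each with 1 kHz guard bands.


Given: 24 channels, 4 kHz each, guard = 1 kHz
Channel bandwidth = 24 * 4 = 96 kHz
Guard bands = 23 gaps * 1 kHz = 23 kHz
Total = 96 + 23 = 119 kHz

119


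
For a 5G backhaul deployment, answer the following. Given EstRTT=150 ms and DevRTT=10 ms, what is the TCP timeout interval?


Given: EstRTT = 150 ms, DevRTT = 10 ms
Timeout = EstRTT + 4 * DevRTT
4 * DevRTT = 4 * 10 = 40
Timeout = 150 + 40 = 190 ms

190


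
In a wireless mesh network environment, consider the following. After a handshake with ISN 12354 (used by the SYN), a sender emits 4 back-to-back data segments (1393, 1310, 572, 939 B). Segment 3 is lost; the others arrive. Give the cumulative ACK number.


SYN uses sequence number 12354; first data byte = ISN + 1 = 12355.
Segment 1: SEQ = 12355, len = 1393 B, covers [12355, 13747]
Segment 2: SEQ = 13748, len = 1310 B, covers [13748, 15057]
Segment 3: SEQ = 15058, len = 572 B, covers [15058, 15629] [LOST]
Segment 4: SEQ = 15630, len = 939 B, covers [15630, 16568]
In-order data received: bytes [12355, 15057] (segments 1..2).
Segment 3 missing -> gap begins at byte 15058; later segments buffered out of order.
Cumulative ACK = next expected in-order byte = 12355 + 1393 + 1310 = 15058

15058


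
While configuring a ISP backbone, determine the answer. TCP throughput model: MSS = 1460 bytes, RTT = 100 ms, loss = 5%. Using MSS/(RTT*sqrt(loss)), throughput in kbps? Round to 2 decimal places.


Given: MSS = 1460 bytes, RTT = 100 ms, loss = 5%
RTT in seconds = 100 / 1000 = 0.1
Loss rate = 5% = 0.05
sqrt(loss) = sqrt(0.05) = 0.223606797750
Throughput (bytes/s) = 1460 / (0.1 * 0.223606797750) = 65293.1849
Throughput (kbps) = 65293.1849 * 8 / 1000 = 522.345480 -> 522.35 kbps (2 dp)

522.35


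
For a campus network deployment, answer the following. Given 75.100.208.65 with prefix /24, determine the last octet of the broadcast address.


Given: IP = 75.100.208.65, prefix = /24
Host bits = 32 - 24 = 8
Network last octet = 65 AND mask = 0
Host part size = 2^8 - 1 = 255
Broadcast last octet = 0 OR 255 = 255

255


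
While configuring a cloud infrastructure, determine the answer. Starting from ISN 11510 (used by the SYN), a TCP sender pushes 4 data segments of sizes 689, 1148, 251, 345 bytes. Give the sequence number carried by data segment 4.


The SYN occupies sequence number ISN = 11510, so the first data byte is ISN + 1 = 11511.
SEQ of data segment i = (ISN + 1) + sum of payload sizes of segments 1..i-1.
Segment 1: SEQ = 11511, payload = 689 bytes
Segment 2: SEQ = 12200, payload = 1148 bytes
Segment 3: SEQ = 13348, payload = 251 bytes
Segment 4: SEQ = 13599, payload = 345 bytes
SEQ of segment 4 = 11511 + 689 + 1148 + 251 = 13599

13599


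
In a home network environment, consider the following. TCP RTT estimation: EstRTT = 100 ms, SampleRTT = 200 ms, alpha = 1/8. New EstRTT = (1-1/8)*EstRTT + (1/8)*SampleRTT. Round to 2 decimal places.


Given: EstRTT = 100 ms, SampleRTT = 200 ms, alpha = 1/8
New EstRTT = (1 - alpha) * EstRTT + alpha * SampleRTT
(7/8) * 100 = 87.5
(1/8) * 200 = 25
New EstRTT = 87.5 + 25 = 112.5 ms -> 112.50 ms (2 dp)

112.50


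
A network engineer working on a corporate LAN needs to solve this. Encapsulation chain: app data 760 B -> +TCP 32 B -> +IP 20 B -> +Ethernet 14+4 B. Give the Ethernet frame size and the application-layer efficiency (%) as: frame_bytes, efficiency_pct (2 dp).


TCP segment = 760 + 32 = 792 B
IP packet = 792 + 20 = 812 B
Ethernet frame = 812 + 14 + 4 = 830 B
Efficiency = app / frame = 760 / 830 = 0.915663 = 91.5663% -> 91.57% (2 dp)

830, 91.57


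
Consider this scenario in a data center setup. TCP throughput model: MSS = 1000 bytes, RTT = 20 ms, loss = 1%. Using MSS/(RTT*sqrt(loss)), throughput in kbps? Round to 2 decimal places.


Given: MSS = 1000 bytes, RTT = 20 ms, loss = 1%
RTT in seconds = 20 / 1000 = 0.02
Loss rate = 1% = 0.01
sqrt(loss) = sqrt(0.01) = 0.1
Throughput (bytes/s) = 1000 / (0.02 * 0.1) = 500000.0000
Throughput (kbps) = 500000.0000 * 8 / 1000 = 4000.000000 -> 4000.00 kbps (2 dp)

4000.00


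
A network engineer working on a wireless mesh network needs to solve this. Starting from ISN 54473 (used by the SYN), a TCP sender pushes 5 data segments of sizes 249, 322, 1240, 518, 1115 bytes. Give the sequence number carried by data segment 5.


The SYN occupies sequence number ISN = 54473, so the first data byte is ISN + 1 = 54474.
SEQ of data segment i = (ISN + 1) + sum of payload sizes of segments 1..i-1.
Segment 1: SEQ = 54474, payload = 249 bytes
Segment 2: SEQ = 54723, payload = 322 bytes
Segment 3: SEQ = 55045, payload = 1240 bytes
Segment 4: SEQ = 56285, payload = 518 bytes
Segment 5: SEQ = 56803, payload = 1115 bytes
SEQ of segment 5 = 54474 + 249 + 322 + 1240 + 518 = 56803

56803


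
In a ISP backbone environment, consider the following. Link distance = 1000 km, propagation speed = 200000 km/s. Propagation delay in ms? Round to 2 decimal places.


Given: distance = 1000 km, speed = 200000 km/s
Delay = distance / speed = 1000 / 200000 seconds
Delay in ms = 1000 * 1000 / 200000
Delay = 5.0000 ms
Rounded to 2 dp = 5.00 ms

5.00


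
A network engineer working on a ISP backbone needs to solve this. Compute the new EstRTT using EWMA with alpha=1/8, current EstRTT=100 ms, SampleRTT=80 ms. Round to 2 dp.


Given: EstRTT = 100 ms, SampleRTT = 80 ms, alpha = 1/8
New EstRTT = (1 - alpha) * EstRTT + alpha * SampleRTT
(7/8) * 100 = 87.5
(1/8) * 80 = 10
New EstRTT = 87.5 + 10 = 97.5 ms -> 97.50 ms (2 dp)

97.50


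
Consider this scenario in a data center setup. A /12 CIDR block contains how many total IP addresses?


Given: CIDR prefix /12
Host bits = 32 - 12 = 20
Total addresses = 2^20 = 1048576

1048576


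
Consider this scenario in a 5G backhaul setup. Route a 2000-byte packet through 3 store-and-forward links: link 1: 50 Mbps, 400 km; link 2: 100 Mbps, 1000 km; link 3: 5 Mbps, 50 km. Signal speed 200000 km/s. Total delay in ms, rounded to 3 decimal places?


Packet = 2000 bytes = 16000 bits. Store-and-forward: sum (t_trans + t_prop) per link.
Link 1: t_trans = 16000/(50*10^6) s = 0.3200 ms; t_prop = 400/200000 s = 2.0000 ms; subtotal = 2.3200 ms
Link 2: t_trans = 16000/(100*10^6) s = 0.1600 ms; t_prop = 1000/200000 s = 5.0000 ms; subtotal = 5.1600 ms
Link 3: t_trans = 16000/(5*10^6) s = 3.2000 ms; t_prop = 50/200000 s = 0.2500 ms; subtotal = 3.4500 ms
End-to-end = 2.3200 + 5.1600 + 3.4500 = 10.9300 ms -> 10.930 ms (3 dp)

10.930


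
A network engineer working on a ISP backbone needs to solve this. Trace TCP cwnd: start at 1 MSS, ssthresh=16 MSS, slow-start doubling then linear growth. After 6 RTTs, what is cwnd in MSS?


RTT 0: cwnd = 1 MSS (initial)
RTT 1: cwnd = 2 MSS (slow start, doubled)
RTT 2: cwnd = 4 MSS (slow start, doubled)
RTT 3: cwnd = 8 MSS (slow start, doubled)
RTT 4: cwnd = 16 MSS (slow start, doubled)
RTT 5: cwnd = 17 MSS (congestion avoidance, +1)
RTT 6: cwnd = 18 MSS (congestion avoidance, +1)

18


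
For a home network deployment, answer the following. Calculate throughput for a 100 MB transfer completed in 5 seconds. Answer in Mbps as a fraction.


Given: file = 100 MB, time = 5 s
File in Mb = 100 * 8 = 800 Mb
Throughput = 800 / 5 Mbps
Throughput = 160 Mbps

160


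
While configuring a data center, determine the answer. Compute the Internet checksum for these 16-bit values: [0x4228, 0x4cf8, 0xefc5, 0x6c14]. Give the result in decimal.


Given words: [0x4228, 0x4cf8, 0xefc5, 0x6c14]
Step 1: Sum all words
Raw sum = 16936 + 19704 + 61381 + 27668 = 125689
Step 2: Fold carry: (60153 + 1) = 60154
One's complement = ~60154 & 0xFFFF = 5381

5381


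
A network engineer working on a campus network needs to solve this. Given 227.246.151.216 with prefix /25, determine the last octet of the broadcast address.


Given: IP = 227.246.151.216, prefix = /25
Host bits = 32 - 25 = 7
Network last octet = 216 AND mask = 128
Host part size = 2^7 - 1 = 127
Broadcast last octet = 128 OR 127 = 255

255


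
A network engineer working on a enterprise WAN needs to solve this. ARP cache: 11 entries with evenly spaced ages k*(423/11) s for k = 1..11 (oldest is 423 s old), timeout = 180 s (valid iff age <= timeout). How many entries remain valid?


Ages are k * 423/11 s for k = 1..11 (spacing = 38.4545 s).
Entry k is valid iff k * 423/11 <= 180 iff k <= 11 * 180 / 423 = 4.6809
n_valid = floor(4.6809) = 4
(n_stale = 11 - 4 = 7)

4


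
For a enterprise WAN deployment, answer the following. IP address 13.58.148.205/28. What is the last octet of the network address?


Given: IP = 13.58.148.205, prefix = /28
Subnet mask = 255.255.255.240
Last octet of IP: 205
Last octet of mask: 240
Network last octet = 205 AND 240 = 192

192


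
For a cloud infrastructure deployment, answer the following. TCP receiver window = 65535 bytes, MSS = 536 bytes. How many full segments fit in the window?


Given: RWND = 65535 bytes, MSS = 536 bytes
Full segments = floor(RWND / MSS)
Full segments = floor(65535 / 536)
Full segments = floor(122.2668) = 122

122


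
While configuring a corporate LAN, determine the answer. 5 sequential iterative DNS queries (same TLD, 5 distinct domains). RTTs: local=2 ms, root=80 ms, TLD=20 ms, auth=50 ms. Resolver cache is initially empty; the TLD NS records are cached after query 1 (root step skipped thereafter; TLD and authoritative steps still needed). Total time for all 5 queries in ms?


Lookup 1 (cold cache): local + root + TLD + auth = 2 + 80 + 20 + 50 = 152 ms
Lookups 2..5 (TLD NS cached -> skip root; new domain -> still ask TLD and auth): local + TLD + auth = 2 + 20 + 50 = 72 ms each
Remaining 4 lookups: 4 * 72 = 288 ms
Total = 152 + 288 = 440 ms

440


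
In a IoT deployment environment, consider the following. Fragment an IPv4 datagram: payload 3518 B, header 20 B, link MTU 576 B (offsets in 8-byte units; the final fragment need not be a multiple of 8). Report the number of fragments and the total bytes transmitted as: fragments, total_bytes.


Max data per non-final fragment = floor((MTU - header)/8)*8 = floor((576 - 20)/8)*8 = floor(556/8)*8 = 552 B
Final fragment needs no 8-byte alignment: it can carry up to MTU - header = 556 B
Non-final fragments needed = ceil((payload - 556) / 552) = ceil(2962/552) = ceil(5.3659) = 6
Number of fragments = 6 + 1 = 7
Fragment sizes (data): 6 * 552 B + 206 B (last, 206 <= 556 OK)
Total bytes sent = payload + n_frags * header = 3518 + 7*20 = 3518 + 140 = 3658 B

7, 3658


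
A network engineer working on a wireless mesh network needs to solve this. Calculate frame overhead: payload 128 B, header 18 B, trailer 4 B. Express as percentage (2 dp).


Given: payload = 128 B, header = 18 B, trailer = 4 B
Overhead bytes = header + trailer = 18 + 4 = 22
Total frame = payload + overhead = 128 + 22 = 150
Overhead % = 22 / 150 * 100 = 14.6667% -> 14.67% (2 dp)

14.67


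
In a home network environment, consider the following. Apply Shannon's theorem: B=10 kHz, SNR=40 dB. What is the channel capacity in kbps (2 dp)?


Given: B = 10 kHz, SNR = 40 dB
SNR linear = 10^(40/10) = 10000
1 + SNR = 10001
log2(10001) = 13.2878566418
C = 10 * 1000 * 13.2878566418 = 132878.5664 bps
C = 132.878566 kbps -> 132.88 kbps (2 dp)

132.88


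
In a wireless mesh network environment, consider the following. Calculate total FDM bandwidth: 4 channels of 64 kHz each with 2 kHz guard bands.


Given: 4 channels, 64 kHz each, guard = 2 kHz
Channel bandwidth = 4 * 64 = 256 kHz
Guard bands = 3 gaps * 2 kHz = 6 kHz
Total = 256 + 6 = 262 kHz

262


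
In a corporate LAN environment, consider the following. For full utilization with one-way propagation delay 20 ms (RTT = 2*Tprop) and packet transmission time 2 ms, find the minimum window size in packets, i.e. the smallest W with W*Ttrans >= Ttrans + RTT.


Given: Ttrans = 2 ms, RTT = 40 ms (= 2 * Tprop, Tprop = 20 ms)
Time until first ACK returns = Ttrans + RTT = 2 + 40 = 42 ms
Need W * Ttrans >= Ttrans + RTT  ->  W >= (Ttrans + RTT) / Ttrans
(Ttrans + RTT) / Ttrans = 42 / 2 = 21
W_min = ceil(21) = 21

21


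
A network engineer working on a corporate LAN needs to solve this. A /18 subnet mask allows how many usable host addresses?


Given: subnet mask /18
Host bits = 32 - 18 = 14
Total addresses = 2^14 = 16384
Usable hosts = 16384 - 2 (network + broadcast) = 16382

16382


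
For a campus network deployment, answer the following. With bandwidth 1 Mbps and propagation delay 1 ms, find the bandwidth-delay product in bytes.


Given: bandwidth = 1 Mbps, delay = 1 ms
BDP in bits = 1 * 10^6 * 1 / 1000
BDP in bits = 1000
BDP in bytes = 1000 / 8 = 125

125


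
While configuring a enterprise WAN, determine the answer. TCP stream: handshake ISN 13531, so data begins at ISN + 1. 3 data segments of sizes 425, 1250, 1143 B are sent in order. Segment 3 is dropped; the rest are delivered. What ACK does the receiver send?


SYN uses sequence number 13531; first data byte = ISN + 1 = 13532.
Segment 1: SEQ = 13532, len = 425 B, covers [13532, 13956]
Segment 2: SEQ = 13957, len = 1250 B, covers [13957, 15206]
Segment 3: SEQ = 15207, len = 1143 B, covers [15207, 16349] [LOST]
In-order data received: bytes [13532, 15206] (segments 1..2).
Segment 3 missing -> gap begins at byte 15207.
Cumulative ACK = next expected in-order byte = 13532 + 425 + 1250 = 15207

15207


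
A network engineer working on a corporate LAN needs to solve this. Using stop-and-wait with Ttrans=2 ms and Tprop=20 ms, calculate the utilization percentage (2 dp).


Given: Ttrans = 2 ms, Tprop = 20 ms
RTT = 2 * Tprop = 2 * 20 = 40 ms
U = Ttrans / (Ttrans + RTT)
U = 2 / (2 + 40)
U = 2 / 42 = 0.047619
U% = 4.76%

4.76


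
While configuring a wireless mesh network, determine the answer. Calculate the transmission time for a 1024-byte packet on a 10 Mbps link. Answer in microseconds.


Given: packet = 1024 bytes, bandwidth = 10 Mbps
Packet in bits = 1024 * 8 = 8192 bits
Bandwidth = 10 * 10^6 = 10000000 bps
Time = 8192 / 10000000 seconds
Time in us = 8192 * 10^6 / 10000000 = 819.2

819.2


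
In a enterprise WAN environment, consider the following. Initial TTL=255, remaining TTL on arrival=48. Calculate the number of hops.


Given: initial TTL = 255, received TTL = 48
Hops = initial TTL - received TTL
Hops = 255 - 48 = 207

207


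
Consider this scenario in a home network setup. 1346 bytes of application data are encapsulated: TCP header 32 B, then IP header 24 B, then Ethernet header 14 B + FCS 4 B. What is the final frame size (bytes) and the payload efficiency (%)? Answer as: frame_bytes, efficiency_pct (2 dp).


TCP segment = 1346 + 32 = 1378 B
IP packet = 1378 + 24 = 1402 B
Ethernet frame = 1402 + 14 + 4 = 1420 B
Efficiency = app / frame = 1346 / 1420 = 0.947887 = 94.7887% -> 94.79% (2 dp)

1420, 94.79


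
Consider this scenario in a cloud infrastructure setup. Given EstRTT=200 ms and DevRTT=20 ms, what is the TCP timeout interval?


Given: EstRTT = 200 ms, DevRTT = 20 ms
Timeout = EstRTT + 4 * DevRTT
4 * DevRTT = 4 * 20 = 80
Timeout = 200 + 80 = 280 ms

280


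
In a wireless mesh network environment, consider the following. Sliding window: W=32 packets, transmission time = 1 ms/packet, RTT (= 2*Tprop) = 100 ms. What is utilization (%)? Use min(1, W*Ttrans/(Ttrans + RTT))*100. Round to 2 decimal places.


Given: W = 32, Ttrans = 1 ms, RTT = 100 ms (= 2 * Tprop, Tprop = 50 ms)
Cycle time = Ttrans + RTT = 1 + 100 = 101 ms (first packet sent until its ACK returns)
W * Ttrans = 32 * 1 = 32 ms of sending per cycle
W * Ttrans / (Ttrans + RTT) = 32 / 101 = 0.316832
U = min(1, 0.316832) = 0.316832
U% = 31.68%

31.68


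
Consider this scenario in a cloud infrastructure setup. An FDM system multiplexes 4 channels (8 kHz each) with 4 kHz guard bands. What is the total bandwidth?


Given: 4 channels, 8 kHz each, guard = 4 kHz
Channel bandwidth = 4 * 8 = 32 kHz
Guard bands = 3 gaps * 4 kHz = 12 kHz
Total = 32 + 12 = 44 kHz

44


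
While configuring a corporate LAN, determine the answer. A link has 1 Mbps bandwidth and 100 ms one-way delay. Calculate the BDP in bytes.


Given: bandwidth = 1 Mbps, delay = 100 ms
BDP in bits = 1 * 10^6 * 100 / 1000
BDP in bits = 100000
BDP in bytes = 100000 / 8 = 12500

12500


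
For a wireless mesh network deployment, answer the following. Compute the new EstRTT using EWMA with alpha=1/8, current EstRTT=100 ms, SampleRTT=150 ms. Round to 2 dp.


Given: EstRTT = 100 ms, SampleRTT = 150 ms, alpha = 1/8
New EstRTT = (1 - alpha) * EstRTT + alpha * SampleRTT
(7/8) * 100 = 87.5
(1/8) * 150 = 18.75
New EstRTT = 87.5 + 18.75 = 106.25 ms -> 106.25 ms (2 dp)

106.25


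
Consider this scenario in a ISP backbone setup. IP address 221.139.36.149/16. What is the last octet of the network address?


Given: IP = 221.139.36.149, prefix = /16
Subnet mask = 255.255.0.0
Last octet of IP: 149
Last octet of mask: 0
Network last octet = 149 AND 0 = 0

0


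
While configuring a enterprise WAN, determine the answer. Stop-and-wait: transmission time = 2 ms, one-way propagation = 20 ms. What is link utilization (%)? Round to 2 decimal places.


Given: Ttrans = 2 ms, Tprop = 20 ms
RTT = 2 * Tprop = 2 * 20 = 40 ms
U = Ttrans / (Ttrans + RTT)
U = 2 / (2 + 40)
U = 2 / 42 = 0.047619
U% = 4.76%

4.76


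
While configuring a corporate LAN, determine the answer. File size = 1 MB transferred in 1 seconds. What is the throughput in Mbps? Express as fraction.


Given: file = 1 MB, time = 1 s
File in Mb = 1 * 8 = 8 Mb
Throughput = 8 / 1 Mbps
Throughput = 8 Mbps

8


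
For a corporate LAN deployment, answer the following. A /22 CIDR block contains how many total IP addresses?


Given: CIDR prefix /22
Host bits = 32 - 22 = 10
Total addresses = 2^10 = 1024

1024


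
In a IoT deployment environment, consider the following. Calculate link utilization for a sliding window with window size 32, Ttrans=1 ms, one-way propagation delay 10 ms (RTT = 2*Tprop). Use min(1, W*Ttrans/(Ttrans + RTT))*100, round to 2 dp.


Given: W = 32, Ttrans = 1 ms, RTT = 20 ms (= 2 * Tprop, Tprop = 10 ms)
Cycle time = Ttrans + RTT = 1 + 20 = 21 ms (first packet sent until its ACK returns)
W * Ttrans = 32 * 1 = 32 ms of sending per cycle
W * Ttrans / (Ttrans + RTT) = 32 / 21 = 1.523810
U = min(1, 1.523810) = 1.000000
U% = 100.00%

100.00


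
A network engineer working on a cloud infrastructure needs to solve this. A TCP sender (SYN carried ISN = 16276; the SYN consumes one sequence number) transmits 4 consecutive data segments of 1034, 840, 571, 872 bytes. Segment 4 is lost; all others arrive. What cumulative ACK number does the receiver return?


SYN uses sequence number 16276; first data byte = ISN + 1 = 16277.
Segment 1: SEQ = 16277, len = 1034 B, covers [16277, 17310]
Segment 2: SEQ = 17311, len = 840 B, covers [17311, 18150]
Segment 3: SEQ = 18151, len = 571 B, covers [18151, 18721]
Segment 4: SEQ = 18722, len = 872 B, covers [18722, 19593] [LOST]
In-order data received: bytes [16277, 18721] (segments 1..3).
Segment 4 missing -> gap begins at byte 18722.
Cumulative ACK = next expected in-order byte = 16277 + 1034 + 840 + 571 = 18722

18722


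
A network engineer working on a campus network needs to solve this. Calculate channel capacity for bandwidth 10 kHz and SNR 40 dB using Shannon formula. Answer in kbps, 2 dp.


Given: B = 10 kHz, SNR = 40 dB
SNR linear = 10^(40/10) = 10000
1 + SNR = 10001
log2(10001) = 13.2878566418
C = 10 * 1000 * 13.2878566418 = 132878.5664 bps
C = 132.878566 kbps -> 132.88 kbps (2 dp)

132.88


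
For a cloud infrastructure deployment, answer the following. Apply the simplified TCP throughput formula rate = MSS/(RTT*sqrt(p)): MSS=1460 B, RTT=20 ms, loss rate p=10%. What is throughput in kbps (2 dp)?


Given: MSS = 1460 bytes, RTT = 20 ms, loss = 10%
RTT in seconds = 20 / 1000 = 0.02
Loss rate = 10% = 0.1
sqrt(loss) = sqrt(0.1) = 0.316227766017
Throughput (bytes/s) = 1460 / (0.02 * 0.316227766017) = 230846.2692
Throughput (kbps) = 230846.2692 * 8 / 1000 = 1846.770154 -> 1846.77 kbps (2 dp)

1846.77


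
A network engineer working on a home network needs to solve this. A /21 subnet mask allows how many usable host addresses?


Given: subnet mask /21
Host bits = 32 - 21 = 11
Total addresses = 2^11 = 2048
Usable hosts = 2048 - 2 (network + broadcast) = 2046

2046


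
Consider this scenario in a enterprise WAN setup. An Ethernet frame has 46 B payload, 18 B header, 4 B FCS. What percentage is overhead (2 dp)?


Given: payload = 46 B, header = 18 B, trailer = 4 B
Overhead bytes = header + trailer = 18 + 4 = 22
Total frame = payload + overhead = 46 + 22 = 68
Overhead % = 22 / 68 * 100 = 32.3529% -> 32.35% (2 dp)

32.35


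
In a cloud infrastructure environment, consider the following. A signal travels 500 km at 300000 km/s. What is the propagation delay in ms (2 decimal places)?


Given: distance = 500 km, speed = 300000 km/s
Delay = distance / speed = 500 / 300000 seconds
Delay in ms = 500 * 1000 / 300000
Delay = 1.6667 ms
Rounded to 2 dp = 1.67 ms

1.67


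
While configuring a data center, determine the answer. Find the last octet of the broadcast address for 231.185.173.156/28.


Given: IP = 231.185.173.156, prefix = /28
Host bits = 32 - 28 = 4
Network last octet = 156 AND mask = 144
Host part size = 2^4 - 1 = 15
Broadcast last octet = 144 OR 15 = 159

159


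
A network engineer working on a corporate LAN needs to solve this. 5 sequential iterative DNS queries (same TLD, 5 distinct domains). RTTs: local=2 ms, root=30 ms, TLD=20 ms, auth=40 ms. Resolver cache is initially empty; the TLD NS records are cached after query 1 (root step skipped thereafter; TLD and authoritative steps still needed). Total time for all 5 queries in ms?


Lookup 1 (cold cache): local + root + TLD + auth = 2 + 30 + 20 + 40 = 92 ms
Lookups 2..5 (TLD NS cached -> skip root; new domain -> still ask TLD and auth): local + TLD + auth = 2 + 20 + 40 = 62 ms each
Remaining 4 lookups: 4 * 62 = 248 ms
Total = 92 + 248 = 340 ms

340


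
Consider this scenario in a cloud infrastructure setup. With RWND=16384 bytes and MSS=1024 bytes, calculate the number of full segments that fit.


Given: RWND = 16384 bytes, MSS = 1024 bytes
Full segments = floor(RWND / MSS)
Full segments = floor(16384 / 1024)
Full segments = floor(16.0) = 16

16


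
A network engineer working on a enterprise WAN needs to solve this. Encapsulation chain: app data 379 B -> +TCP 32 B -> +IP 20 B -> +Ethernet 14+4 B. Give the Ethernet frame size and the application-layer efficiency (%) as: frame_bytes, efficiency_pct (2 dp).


TCP segment = 379 + 32 = 411 B
IP packet = 411 + 20 = 431 B
Ethernet frame = 431 + 14 + 4 = 449 B
Efficiency = app / frame = 379 / 449 = 0.844098 = 84.4098% -> 84.41% (2 dp)

449, 84.41
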